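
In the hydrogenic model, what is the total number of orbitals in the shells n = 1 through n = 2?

Shell n has n² orbitals: 1²=1 + 2²=4 = 5 orbitals.

5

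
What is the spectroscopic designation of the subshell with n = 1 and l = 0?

l = 0 corresponds to the letter 's', so the subshell is 1s.

1s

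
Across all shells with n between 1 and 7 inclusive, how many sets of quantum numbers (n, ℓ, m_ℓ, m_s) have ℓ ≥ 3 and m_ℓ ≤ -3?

Go shell by shell, enumerating (ℓ, m_ℓ) with ℓ ≥ 3 and m_ℓ ≤ -3:
n=4 → 1; n=5 → 3; n=6 → 6; n=7 → 10.
Orbitals: 1 + 3 + 6 + 10 = 20. Including both spin states (m_s = ±1/2) gives 2 × 20 = 40 states.

40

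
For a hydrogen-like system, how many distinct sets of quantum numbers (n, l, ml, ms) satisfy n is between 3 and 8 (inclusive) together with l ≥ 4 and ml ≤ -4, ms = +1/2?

Per-shell orbital counts meeting the constraint:
n=5 → 1; n=6 → 3; n=7 → 6; n=8 → 10.
Orbitals: 1 + 3 + 6 + 10 = 20. With ms fixed to +1/2 there is one state per orbital, so 20 states.

20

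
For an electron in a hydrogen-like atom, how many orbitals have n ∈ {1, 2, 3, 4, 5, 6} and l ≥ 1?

85

Treat each shell separately and count matching orbitals:
n=2 → 3; n=3 → 8; n=4 → 15; n=5 → 24; n=6 → 35.
Total orbitals: 3 + 8 + 15 + 24 + 35 = 85.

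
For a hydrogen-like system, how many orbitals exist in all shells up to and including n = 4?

Total orbitals = 1² + 2² + 3² + 4² = 30.

30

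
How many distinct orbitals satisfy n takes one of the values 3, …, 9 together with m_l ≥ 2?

Per-shell orbital counts meeting the constraint:
n=3 → 1; n=4 → 3; n=5 → 6; n=6 → 10; n=7 → 15; n=8 → 21; n=9 → 28.
Total orbitals: 1 + 3 + 6 + 10 + 15 + 21 + 28 = 84.

84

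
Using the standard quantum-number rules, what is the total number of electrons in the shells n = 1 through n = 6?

182

Shell n has n² orbitals: 1²=1 + 2²=4 + 3²=9 + 4²=16 + 5²=25 + 6²=36 = 91 orbitals.
Two spin states per orbital: 2 × 91 = 182 electrons.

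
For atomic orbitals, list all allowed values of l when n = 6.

l is an integer with 0 ≤ l ≤ n−1, so for n = 6: l = 0, 1, 2, 3, 4, 5.

0, 1, 2, 3, 4, 5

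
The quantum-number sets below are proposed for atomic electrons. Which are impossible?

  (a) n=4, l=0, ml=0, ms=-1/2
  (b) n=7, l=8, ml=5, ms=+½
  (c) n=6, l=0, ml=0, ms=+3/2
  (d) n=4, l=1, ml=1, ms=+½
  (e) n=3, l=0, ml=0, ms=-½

(b) has l = 8 ≥ n = 7, violating 0 ≤ l ≤ n−1.
(c) has ms = +3/2, but an electron's spin must be ±1/2.
The remaining sets (a), (d), (e) satisfy all four rules.

(b) and (c)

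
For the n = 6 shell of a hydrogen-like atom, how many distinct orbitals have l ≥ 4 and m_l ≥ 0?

Per l-value: l=4 → 5; l=5 → 6.
Total orbitals: 5 + 6 = 11.

11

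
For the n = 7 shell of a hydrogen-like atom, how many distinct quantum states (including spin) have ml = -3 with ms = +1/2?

With n = 7 the allowed l are 0, 1, …, 6.
The (l, ml) pairs meeting ml = -3 give: l=3 → 1; l=4 → 1; l=5 → 1; l=6 → 1.
Orbitals: 1 + 1 + 1 + 1 = 4. With ms fixed to a single value there is one state per orbital, giving 4 states.

4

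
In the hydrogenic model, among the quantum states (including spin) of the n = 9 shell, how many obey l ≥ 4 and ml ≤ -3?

40

Orbitals with l ≥ 4 and ml ≤ -3, by l: l=4 → 2; l=5 → 3; l=6 → 4; l=7 → 5; l=8 → 6.
Orbitals: 2 + 3 + 4 + 5 + 6 = 20. Each orbital carries two spin states, so 20 × 2 = 40 states.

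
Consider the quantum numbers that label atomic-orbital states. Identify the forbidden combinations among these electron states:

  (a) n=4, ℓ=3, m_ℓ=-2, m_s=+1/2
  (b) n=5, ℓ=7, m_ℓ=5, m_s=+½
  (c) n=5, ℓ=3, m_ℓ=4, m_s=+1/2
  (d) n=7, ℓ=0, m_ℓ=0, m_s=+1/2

(b) and (c)

(b) has ℓ = 7 ≥ n = 5, violating 0 ≤ ℓ ≤ n−1.
(c) has |m_ℓ| = 4 > ℓ = 3, violating −ℓ ≤ m_ℓ ≤ ℓ.
The remaining sets (a), (d) satisfy all four rules.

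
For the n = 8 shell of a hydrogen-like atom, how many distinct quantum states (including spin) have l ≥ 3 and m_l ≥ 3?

30

Go through l = 0, …, 7 (the values permitted for n = 8).
Contributions: l=3 → 1; l=4 → 2; l=5 → 3; l=6 → 4; l=7 → 5.
Orbitals: 1 + 2 + 3 + 4 + 5 = 15. Each orbital carries two spin states, so 15 × 2 = 30 states.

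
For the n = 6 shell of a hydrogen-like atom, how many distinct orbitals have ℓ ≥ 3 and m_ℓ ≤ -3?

6

For n = 6, ℓ ranges over 0 … 5.
The (ℓ, m_ℓ) pairs meeting ℓ ≥ 3 and m_ℓ ≤ -3 give: ℓ=3 → 1; ℓ=4 → 2; ℓ=5 → 3.
Total orbitals: 1 + 2 + 3 = 6.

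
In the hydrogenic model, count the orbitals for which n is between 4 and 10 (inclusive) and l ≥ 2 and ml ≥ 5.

Count contributing orbitals for each principal shell:
n=6 → 1; n=7 → 3; n=8 → 6; n=9 → 10; n=10 → 15.
Total orbitals: 1 + 3 + 6 + 10 + 15 = 35.

35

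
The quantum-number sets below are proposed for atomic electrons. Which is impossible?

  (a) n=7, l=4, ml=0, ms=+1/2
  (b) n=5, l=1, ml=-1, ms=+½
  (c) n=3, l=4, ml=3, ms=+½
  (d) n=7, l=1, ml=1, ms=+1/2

(c) has l = 4 ≥ n = 3, violating 0 ≤ l ≤ n−1.
The remaining sets (a), (b), (d) satisfy all four rules.

(c)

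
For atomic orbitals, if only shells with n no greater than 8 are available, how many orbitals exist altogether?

204

Total orbitals = 1² + 2² + 3² + 4² + 5² + 6² + 7² + 8² = 204.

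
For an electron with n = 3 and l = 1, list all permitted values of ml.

ml takes every integer from −l to +l. With l = 1 that gives the 3 values -1, 0, 1.

-1, 0, 1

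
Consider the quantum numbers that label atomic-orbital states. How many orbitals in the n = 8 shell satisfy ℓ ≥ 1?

63

Go through ℓ = 0, …, 7 (the values permitted for n = 8).
Contributions: ℓ=1 → 3; ℓ=2 → 5; ℓ=3 → 7; ℓ=4 → 9; ℓ=5 → 11; ℓ=6 → 13; ℓ=7 → 15.
Total orbitals: 3 + 5 + 7 + 9 + 11 + 13 + 15 = 63.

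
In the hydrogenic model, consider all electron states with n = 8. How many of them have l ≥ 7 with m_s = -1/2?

15

Per l-value: l=7 → 15.
Orbitals: 15. With m_s fixed to a single value there is one state per orbital, giving 15 states.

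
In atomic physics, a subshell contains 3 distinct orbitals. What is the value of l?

2l+1 = 3 gives l = 1.

l = 1 (p)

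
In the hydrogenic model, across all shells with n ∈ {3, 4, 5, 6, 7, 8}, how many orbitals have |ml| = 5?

Work shell by shell — for each n, count the (l, ml) pairs that satisfy |ml| = 5:
n=6 → 2; n=7 → 4; n=8 → 6.
Total orbitals: 2 + 4 + 6 = 12.

12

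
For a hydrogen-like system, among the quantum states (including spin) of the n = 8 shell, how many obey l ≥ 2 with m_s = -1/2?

With n = 8 the allowed l are 0, 1, …, 7.
Contributions: l=2 → 5; l=3 → 7; l=4 → 9; l=5 → 11; l=6 → 13; l=7 → 15.
Orbitals: 5 + 7 + 9 + 11 + 13 + 15 = 60. With m_s fixed to a single value there is one state per orbital, giving 60 states.

60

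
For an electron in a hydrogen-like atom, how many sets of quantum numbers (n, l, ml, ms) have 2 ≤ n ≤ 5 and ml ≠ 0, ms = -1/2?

For each n in the range, tally the orbitals obeying ml ≠ 0:
n=2 → 2; n=3 → 6; n=4 → 12; n=5 → 20.
Orbitals: 2 + 6 + 12 + 20 = 40. With ms fixed to -1/2 there is one state per orbital, so 40 states.

40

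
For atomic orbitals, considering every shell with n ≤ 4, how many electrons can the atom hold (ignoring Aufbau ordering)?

Total orbitals = 1² + 2² + 3² + 4² = 30. Doubling for spin gives 60 electrons.

60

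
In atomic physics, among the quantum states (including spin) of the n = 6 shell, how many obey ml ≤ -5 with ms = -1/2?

1

Contributions: l=5 → 1.
Orbitals: 1. With ms fixed to a single value there is one state per orbital, giving 1 state.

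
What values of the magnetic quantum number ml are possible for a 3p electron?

-1, 0, 1

The 3p subshell has l = 1, and ml takes every integer from −l to +l. With l = 1 that gives the 3 values -1, 0, 1.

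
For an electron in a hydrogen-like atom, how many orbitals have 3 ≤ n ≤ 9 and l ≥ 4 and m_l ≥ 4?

Work shell by shell — for each n, count the (l, m_l) pairs that satisfy l ≥ 4 and m_l ≥ 4:
n=5 → 1; n=6 → 3; n=7 → 6; n=8 → 10; n=9 → 15.
Total orbitals: 1 + 3 + 6 + 10 + 15 = 35.

35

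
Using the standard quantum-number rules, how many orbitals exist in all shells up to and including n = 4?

Total orbitals = 1² + 2² + 3² + 4² = 30.

30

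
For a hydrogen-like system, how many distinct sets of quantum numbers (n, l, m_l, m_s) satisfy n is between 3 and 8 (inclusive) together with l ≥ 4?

220

Treat each shell separately and count matching orbitals:
n=5 → 9; n=6 → 20; n=7 → 33; n=8 → 48.
Orbitals: 9 + 20 + 33 + 48 = 110. Including both spin states (m_s = ±1/2) gives 2 × 110 = 220 states.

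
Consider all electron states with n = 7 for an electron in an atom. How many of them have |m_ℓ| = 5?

Per ℓ-value: ℓ=5 → 2; ℓ=6 → 2.
Orbitals: 2 + 2 = 4. Each orbital carries two spin states, so 4 × 2 = 8 states.

8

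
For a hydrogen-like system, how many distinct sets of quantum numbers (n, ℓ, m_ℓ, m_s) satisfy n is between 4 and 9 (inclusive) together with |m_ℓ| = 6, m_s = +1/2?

12

Work shell by shell — for each n, count the (ℓ, m_ℓ) pairs that satisfy |m_ℓ| = 6:
n=7 → 2; n=8 → 4; n=9 → 6.
Orbitals: 2 + 4 + 6 = 12. With m_s fixed to +1/2 there is one state per orbital, so 12 states.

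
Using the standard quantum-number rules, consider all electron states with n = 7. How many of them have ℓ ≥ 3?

Go through ℓ = 0, …, 6 (the values permitted for n = 7).
Contributions: ℓ=3 → 7; ℓ=4 → 9; ℓ=5 → 11; ℓ=6 → 13.
Orbitals: 7 + 9 + 11 + 13 = 40. Each orbital carries two spin states, so 40 × 2 = 80 states.

80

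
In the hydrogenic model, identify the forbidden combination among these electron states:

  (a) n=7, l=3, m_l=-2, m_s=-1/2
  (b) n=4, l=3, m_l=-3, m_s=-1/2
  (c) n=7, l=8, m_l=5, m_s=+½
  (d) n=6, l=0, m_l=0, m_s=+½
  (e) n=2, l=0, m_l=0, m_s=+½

(c)

(c) has l = 8 ≥ n = 7, violating 0 ≤ l ≤ n−1.
The remaining sets (a), (b), (d), (e) satisfy all four rules.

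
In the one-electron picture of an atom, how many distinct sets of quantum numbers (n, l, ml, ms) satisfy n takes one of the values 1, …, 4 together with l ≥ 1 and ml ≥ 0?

Per-shell orbital counts meeting the constraint:
n=2 → 2; n=3 → 5; n=4 → 9.
Orbitals: 2 + 5 + 9 = 16. Including both spin states (ms = ±1/2) gives 2 × 16 = 32 states.

32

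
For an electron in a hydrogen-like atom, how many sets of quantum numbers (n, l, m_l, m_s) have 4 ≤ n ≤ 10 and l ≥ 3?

616

Per-shell orbital counts meeting the constraint:
n=4 → 7; n=5 → 16; n=6 → 27; n=7 → 40; n=8 → 55; n=9 → 72; n=10 → 91.
Orbitals: 7 + 16 + 27 + 40 + 55 + 72 + 91 = 308. Including both spin states (m_s = ±1/2) gives 2 × 308 = 616 states.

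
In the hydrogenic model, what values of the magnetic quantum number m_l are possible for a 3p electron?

-1, 0, 1

The 3p subshell has l = 1, and m_l takes every integer from −l to +l. With l = 1 that gives the 3 values -1, 0, 1.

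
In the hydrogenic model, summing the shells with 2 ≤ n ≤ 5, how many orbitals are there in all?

54

Shell n has n² orbitals: 2²=4 + 3²=9 + 4²=16 + 5²=25 = 54 orbitals.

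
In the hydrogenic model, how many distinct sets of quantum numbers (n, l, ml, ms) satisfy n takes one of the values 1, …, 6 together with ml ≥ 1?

Go shell by shell, enumerating (l, ml) with ml ≥ 1:
n=2 → 1; n=3 → 3; n=4 → 6; n=5 → 10; n=6 → 15.
Orbitals: 1 + 3 + 6 + 10 + 15 = 35. Including both spin states (ms = ±1/2) gives 2 × 35 = 70 states.

70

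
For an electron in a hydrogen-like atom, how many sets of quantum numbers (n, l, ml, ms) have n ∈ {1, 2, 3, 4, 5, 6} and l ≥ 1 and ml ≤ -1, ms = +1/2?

Go shell by shell, enumerating (l, ml) with l ≥ 1 and ml ≤ -1:
n=2 → 1; n=3 → 3; n=4 → 6; n=5 → 10; n=6 → 15.
Orbitals: 1 + 3 + 6 + 10 + 15 = 35. With ms fixed to +1/2 there is one state per orbital, so 35 states.

35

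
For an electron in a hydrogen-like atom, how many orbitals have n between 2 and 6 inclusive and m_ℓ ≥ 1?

Work shell by shell — for each n, count the (ℓ, m_ℓ) pairs that satisfy m_ℓ ≥ 1:
n=2 → 1; n=3 → 3; n=4 → 6; n=5 → 10; n=6 → 15.
Total orbitals: 1 + 3 + 6 + 10 + 15 = 35.

35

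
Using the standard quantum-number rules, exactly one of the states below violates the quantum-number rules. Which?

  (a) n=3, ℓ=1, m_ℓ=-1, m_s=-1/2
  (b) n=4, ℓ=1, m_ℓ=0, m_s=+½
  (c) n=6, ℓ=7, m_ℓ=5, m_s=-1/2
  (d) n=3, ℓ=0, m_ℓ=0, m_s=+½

(c)

(c) has ℓ = 7 ≥ n = 6, violating 0 ≤ ℓ ≤ n−1.
The remaining sets (a), (b), (d) satisfy all four rules.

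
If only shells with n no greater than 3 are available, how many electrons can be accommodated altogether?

28

Total orbitals = 1² + 2² + 3² = 14. Doubling for spin gives 28 electrons.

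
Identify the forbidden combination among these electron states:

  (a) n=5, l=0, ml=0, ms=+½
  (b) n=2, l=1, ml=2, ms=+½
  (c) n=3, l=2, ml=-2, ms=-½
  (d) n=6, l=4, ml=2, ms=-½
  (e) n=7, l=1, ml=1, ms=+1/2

(b) has |ml| = 2 > l = 1, violating −l ≤ ml ≤ l.
The remaining sets (a), (c), (d), (e) satisfy all four rules.

(b)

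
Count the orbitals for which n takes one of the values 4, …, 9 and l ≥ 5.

Per-shell orbital counts meeting the constraint:
n=6 → 11; n=7 → 24; n=8 → 39; n=9 → 56.
Total orbitals: 11 + 24 + 39 + 56 = 130.

130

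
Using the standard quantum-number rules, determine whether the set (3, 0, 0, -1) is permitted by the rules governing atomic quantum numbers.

Invalid

The spin quantum number for an electron can only be m_s = +1/2 or −1/2; m_s = -1 is not one of those.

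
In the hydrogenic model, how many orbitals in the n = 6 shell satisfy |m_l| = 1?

10

Go through l = 0, …, 5 (the values permitted for n = 6).
The (l, m_l) pairs meeting |m_l| = 1 give: l=1 → 2; l=2 → 2; l=3 → 2; l=4 → 2; l=5 → 2.
Total orbitals: 2 + 2 + 2 + 2 + 2 = 10.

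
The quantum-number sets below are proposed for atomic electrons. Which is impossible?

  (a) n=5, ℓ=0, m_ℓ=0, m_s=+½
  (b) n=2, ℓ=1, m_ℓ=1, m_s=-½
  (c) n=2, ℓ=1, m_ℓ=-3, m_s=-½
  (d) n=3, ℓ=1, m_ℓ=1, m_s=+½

(c) has |m_ℓ| = 3 > ℓ = 1, violating −ℓ ≤ m_ℓ ≤ ℓ.
The remaining sets (a), (b), (d) satisfy all four rules.

(c)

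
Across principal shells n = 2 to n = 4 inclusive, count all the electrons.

Shell n has n² orbitals: 2²=4 + 3²=9 + 4²=16 = 29 orbitals.
Two spin states per orbital: 2 × 29 = 58 electrons.

58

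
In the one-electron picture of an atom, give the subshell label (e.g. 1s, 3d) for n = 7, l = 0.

l = 0 corresponds to the letter 's', so the subshell is 7s.

7s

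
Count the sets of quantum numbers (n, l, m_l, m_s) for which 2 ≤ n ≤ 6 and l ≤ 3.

Treat each shell separately and count matching orbitals:
n=2 → 4; n=3 → 9; n=4 → 16; n=5 → 16; n=6 → 16.
Orbitals: 4 + 9 + 16 + 16 + 16 = 61. Including both spin states (m_s = ±1/2) gives 2 × 61 = 122 states.

122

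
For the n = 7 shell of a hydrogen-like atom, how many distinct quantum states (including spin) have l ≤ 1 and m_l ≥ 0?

6

With n = 7 the allowed l are 0, 1, …, 6.
Contributions: l=0 → 1; l=1 → 2.
Orbitals: 1 + 2 = 3. Each orbital carries two spin states, so 3 × 2 = 6 states.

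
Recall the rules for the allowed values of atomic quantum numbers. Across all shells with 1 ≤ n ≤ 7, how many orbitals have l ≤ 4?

105

Per-shell orbital counts meeting the constraint:
n=1 → 1; n=2 → 4; n=3 → 9; n=4 → 16; n=5 → 25; n=6 → 25; n=7 → 25.
Total orbitals: 1 + 4 + 9 + 16 + 25 + 25 + 25 = 105.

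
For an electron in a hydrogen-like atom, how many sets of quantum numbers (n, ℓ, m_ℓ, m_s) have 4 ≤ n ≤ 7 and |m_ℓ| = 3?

Per-shell orbital counts meeting the constraint:
n=4 → 2; n=5 → 4; n=6 → 6; n=7 → 8.
Orbitals: 2 + 4 + 6 + 8 = 20. Including both spin states (m_s = ±1/2) gives 2 × 20 = 40 states.

40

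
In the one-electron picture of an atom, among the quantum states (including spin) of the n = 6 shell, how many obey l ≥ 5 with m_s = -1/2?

11

For n = 6, l ranges over 0 … 5.
Contributions: l=5 → 11.
Orbitals: 11. With m_s fixed to a single value there is one state per orbital, giving 11 states.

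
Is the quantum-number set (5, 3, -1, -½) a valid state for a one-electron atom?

Valid

n = 5 is a positive integer. l = 3 satisfies 0 ≤ l ≤ n−1 = 4. ml = -1 lies in the range −l … +l (here −3 … 3). ms = -1/2 is one of ±1/2.
All four constraints are satisfied.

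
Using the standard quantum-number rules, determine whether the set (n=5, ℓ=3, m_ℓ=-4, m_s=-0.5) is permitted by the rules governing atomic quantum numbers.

Invalid

The magnetic quantum number must satisfy −ℓ ≤ m_ℓ ≤ ℓ. With ℓ = 3, m_ℓ can only be -3, -2, -1, 0, 1, 2, 3, so m_ℓ = -4 is forbidden.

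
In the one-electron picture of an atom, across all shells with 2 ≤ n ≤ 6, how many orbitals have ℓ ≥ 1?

85

Count contributing orbitals for each principal shell:
n=2 → 3; n=3 → 8; n=4 → 15; n=5 → 24; n=6 → 35.
Total orbitals: 3 + 8 + 15 + 24 + 35 = 85.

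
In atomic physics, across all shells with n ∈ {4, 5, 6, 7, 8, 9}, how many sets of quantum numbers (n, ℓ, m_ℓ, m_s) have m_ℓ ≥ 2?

166

For each n in the range, tally the orbitals obeying m_ℓ ≥ 2:
n=4 → 3; n=5 → 6; n=6 → 10; n=7 → 15; n=8 → 21; n=9 → 28.
Orbitals: 3 + 6 + 10 + 15 + 21 + 28 = 83. Including both spin states (m_s = ±1/2) gives 2 × 83 = 166 states.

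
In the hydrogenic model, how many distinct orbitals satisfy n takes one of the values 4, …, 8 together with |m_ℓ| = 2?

40

Work shell by shell — for each n, count the (ℓ, m_ℓ) pairs that satisfy |m_ℓ| = 2:
n=4 → 4; n=5 → 6; n=6 → 8; n=7 → 10; n=8 → 12.
Total orbitals: 4 + 6 + 8 + 10 + 12 = 40.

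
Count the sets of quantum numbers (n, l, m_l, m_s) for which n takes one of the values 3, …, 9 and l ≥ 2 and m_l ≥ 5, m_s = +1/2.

Treat each shell separately and count matching orbitals:
n=6 → 1; n=7 → 3; n=8 → 6; n=9 → 10.
Orbitals: 1 + 3 + 6 + 10 = 20. With m_s fixed to +1/2 there is one state per orbital, so 20 states.

20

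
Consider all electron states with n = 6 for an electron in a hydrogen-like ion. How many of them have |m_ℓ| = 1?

Go through ℓ = 0, …, 5 (the values permitted for n = 6).
Per ℓ-value: ℓ=1 → 2; ℓ=2 → 2; ℓ=3 → 2; ℓ=4 → 2; ℓ=5 → 2.
Orbitals: 2 + 2 + 2 + 2 + 2 = 10. Each orbital carries two spin states, so 10 × 2 = 20 states.

20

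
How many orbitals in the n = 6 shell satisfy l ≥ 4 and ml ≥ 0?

Go through l = 0, …, 5 (the values permitted for n = 6).
Contributions: l=4 → 5; l=5 → 6.
Total orbitals: 5 + 6 = 11.

11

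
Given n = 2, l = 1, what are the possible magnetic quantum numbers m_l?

-1, 0, 1

m_l takes every integer from −l to +l. With l = 1 that gives the 3 values -1, 0, 1.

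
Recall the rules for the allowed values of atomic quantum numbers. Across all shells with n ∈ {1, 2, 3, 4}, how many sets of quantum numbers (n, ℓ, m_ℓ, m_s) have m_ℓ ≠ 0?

Count contributing orbitals for each principal shell:
n=2 → 2; n=3 → 6; n=4 → 12.
Orbitals: 2 + 6 + 12 = 20. Including both spin states (m_s = ±1/2) gives 2 × 20 = 40 states.

40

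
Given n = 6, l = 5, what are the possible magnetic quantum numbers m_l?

-5, -4, -3, -2, -1, 0, 1, 2, 3, 4, 5

m_l takes every integer from −l to +l. With l = 5 that gives the 11 values -5, -4, -3, -2, -1, 0, 1, 2, 3, 4, 5.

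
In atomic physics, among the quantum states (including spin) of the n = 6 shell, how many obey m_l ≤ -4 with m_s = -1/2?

3

Go through l = 0, …, 5 (the values permitted for n = 6).
Per l-value: l=4 → 1; l=5 → 2.
Orbitals: 1 + 2 = 3. With m_s fixed to a single value there is one state per orbital, giving 3 states.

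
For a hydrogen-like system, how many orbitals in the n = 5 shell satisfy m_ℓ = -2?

The (ℓ, m_ℓ) pairs meeting m_ℓ = -2 give: ℓ=2 → 1; ℓ=3 → 1; ℓ=4 → 1.
Total orbitals: 1 + 1 + 1 = 3.

3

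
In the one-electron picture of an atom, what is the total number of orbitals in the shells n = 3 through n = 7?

135

Shell n has n² orbitals: 3²=9 + 4²=16 + 5²=25 + 6²=36 + 7²=49 = 135 orbitals.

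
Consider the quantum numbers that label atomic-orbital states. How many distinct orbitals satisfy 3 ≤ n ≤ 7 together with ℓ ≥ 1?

130

Treat each shell separately and count matching orbitals:
n=3 → 8; n=4 → 15; n=5 → 24; n=6 → 35; n=7 → 48.
Total orbitals: 8 + 15 + 24 + 35 + 48 = 130.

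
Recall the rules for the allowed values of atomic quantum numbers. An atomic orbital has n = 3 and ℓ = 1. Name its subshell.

3p

ℓ = 1 corresponds to the letter 'p', so the subshell is 3p.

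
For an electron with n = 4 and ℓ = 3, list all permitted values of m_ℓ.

m_ℓ takes every integer from −ℓ to +ℓ. With ℓ = 3 that gives the 7 values -3, -2, -1, 0, 1, 2, 3.

-3, -2, -1, 0, 1, 2, 3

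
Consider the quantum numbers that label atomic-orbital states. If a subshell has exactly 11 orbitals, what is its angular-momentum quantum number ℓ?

ℓ = 5 (h)

2ℓ+1 = 11 gives ℓ = 5.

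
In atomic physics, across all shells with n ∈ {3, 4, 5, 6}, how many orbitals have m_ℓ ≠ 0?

68

Work shell by shell — for each n, count the (ℓ, m_ℓ) pairs that satisfy m_ℓ ≠ 0:
n=3 → 6; n=4 → 12; n=5 → 20; n=6 → 30.
Total orbitals: 6 + 12 + 20 + 30 = 68.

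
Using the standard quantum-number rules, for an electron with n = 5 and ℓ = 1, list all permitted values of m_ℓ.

-1, 0, 1

m_ℓ takes every integer from −ℓ to +ℓ. With ℓ = 1 that gives the 3 values -1, 0, 1.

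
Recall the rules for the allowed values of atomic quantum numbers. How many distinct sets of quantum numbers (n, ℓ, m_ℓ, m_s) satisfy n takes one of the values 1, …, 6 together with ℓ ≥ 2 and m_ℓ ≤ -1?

60

Count contributing orbitals for each principal shell:
n=3 → 2; n=4 → 5; n=5 → 9; n=6 → 14.
Orbitals: 2 + 5 + 9 + 14 = 30. Including both spin states (m_s = ±1/2) gives 2 × 30 = 60 states.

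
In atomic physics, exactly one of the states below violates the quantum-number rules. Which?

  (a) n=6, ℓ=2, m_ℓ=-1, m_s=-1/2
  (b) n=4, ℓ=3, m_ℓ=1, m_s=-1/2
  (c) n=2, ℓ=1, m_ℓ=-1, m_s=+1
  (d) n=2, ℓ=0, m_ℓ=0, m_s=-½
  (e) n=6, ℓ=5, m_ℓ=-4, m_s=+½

(c) has m_s = +1, but an electron's spin must be ±1/2.
The remaining sets (a), (b), (d), (e) satisfy all four rules.

(c)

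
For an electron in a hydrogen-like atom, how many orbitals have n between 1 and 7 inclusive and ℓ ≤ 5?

Count contributing orbitals for each principal shell:
n=1 → 1; n=2 → 4; n=3 → 9; n=4 → 16; n=5 → 25; n=6 → 36; n=7 → 36.
Total orbitals: 1 + 4 + 9 + 16 + 25 + 36 + 36 = 127.

127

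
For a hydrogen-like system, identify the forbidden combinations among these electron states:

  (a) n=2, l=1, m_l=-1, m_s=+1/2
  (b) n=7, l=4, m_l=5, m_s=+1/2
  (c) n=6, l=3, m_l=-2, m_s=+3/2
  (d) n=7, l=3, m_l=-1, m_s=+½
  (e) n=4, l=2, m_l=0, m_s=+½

(b) and (c)

(b) has |m_l| = 5 > l = 4, violating −l ≤ m_l ≤ l.
(c) has m_s = +3/2, but an electron's spin must be ±1/2.
The remaining sets (a), (d), (e) satisfy all four rules.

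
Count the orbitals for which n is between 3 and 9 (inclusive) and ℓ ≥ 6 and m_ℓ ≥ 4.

22

Per-shell orbital counts meeting the constraint:
n=7 → 3; n=8 → 7; n=9 → 12.
Total orbitals: 3 + 7 + 12 = 22.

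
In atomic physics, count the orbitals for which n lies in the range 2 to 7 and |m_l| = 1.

42

Per-shell orbital counts meeting the constraint:
n=2 → 2; n=3 → 4; n=4 → 6; n=5 → 8; n=6 → 10; n=7 → 12.
Total orbitals: 2 + 4 + 6 + 8 + 10 + 12 = 42.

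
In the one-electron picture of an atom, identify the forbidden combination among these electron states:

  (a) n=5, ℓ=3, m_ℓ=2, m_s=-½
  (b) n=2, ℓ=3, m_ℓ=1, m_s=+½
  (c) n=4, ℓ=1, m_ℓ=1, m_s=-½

(b)

(b) has ℓ = 3 ≥ n = 2, violating 0 ≤ ℓ ≤ n−1.
The remaining sets (a), (c) satisfy all four rules.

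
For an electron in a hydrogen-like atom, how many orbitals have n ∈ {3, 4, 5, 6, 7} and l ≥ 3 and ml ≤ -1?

Go shell by shell, enumerating (l, ml) with l ≥ 3 and ml ≤ -1:
n=4 → 3; n=5 → 7; n=6 → 12; n=7 → 18.
Total orbitals: 3 + 7 + 12 + 18 = 40.

40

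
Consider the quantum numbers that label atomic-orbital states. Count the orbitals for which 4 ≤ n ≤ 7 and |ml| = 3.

20

Go shell by shell, enumerating (l, ml) with |ml| = 3:
n=4 → 2; n=5 → 4; n=6 → 6; n=7 → 8.
Total orbitals: 2 + 4 + 6 + 8 = 20.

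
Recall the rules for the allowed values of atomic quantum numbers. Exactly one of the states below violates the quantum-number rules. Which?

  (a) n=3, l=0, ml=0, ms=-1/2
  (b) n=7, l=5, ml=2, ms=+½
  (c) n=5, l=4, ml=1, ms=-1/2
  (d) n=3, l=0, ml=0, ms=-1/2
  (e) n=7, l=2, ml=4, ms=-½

(e) has |ml| = 4 > l = 2, violating −l ≤ ml ≤ l.
The remaining sets (a), (b), (c), (d) satisfy all four rules.

(e)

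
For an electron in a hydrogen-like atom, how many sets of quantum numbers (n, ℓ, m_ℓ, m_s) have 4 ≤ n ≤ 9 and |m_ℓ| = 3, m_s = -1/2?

42

Per-shell orbital counts meeting the constraint:
n=4 → 2; n=5 → 4; n=6 → 6; n=7 → 8; n=8 → 10; n=9 → 12.
Orbitals: 2 + 4 + 6 + 8 + 10 + 12 = 42. With m_s fixed to -1/2 there is one state per orbital, so 42 states.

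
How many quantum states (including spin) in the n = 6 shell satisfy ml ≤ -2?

20

Per l-value: l=2 → 1; l=3 → 2; l=4 → 3; l=5 → 4.
Orbitals: 1 + 2 + 3 + 4 = 10. Each orbital carries two spin states, so 10 × 2 = 20 states.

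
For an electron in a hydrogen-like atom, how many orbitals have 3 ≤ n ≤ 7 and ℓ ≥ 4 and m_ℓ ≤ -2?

22

Go shell by shell, enumerating (ℓ, m_ℓ) with ℓ ≥ 4 and m_ℓ ≤ -2:
n=5 → 3; n=6 → 7; n=7 → 12.
Total orbitals: 3 + 7 + 12 = 22.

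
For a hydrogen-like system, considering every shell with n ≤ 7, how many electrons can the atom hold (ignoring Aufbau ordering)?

Total orbitals = 1² + 2² + 3² + 4² + 5² + 6² + 7² = 140. Doubling for spin gives 280 electrons.

280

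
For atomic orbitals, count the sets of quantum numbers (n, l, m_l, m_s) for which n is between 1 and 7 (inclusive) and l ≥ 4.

124

Treat each shell separately and count matching orbitals:
n=5 → 9; n=6 → 20; n=7 → 33.
Orbitals: 9 + 20 + 33 = 62. Including both spin states (m_s = ±1/2) gives 2 × 62 = 124 states.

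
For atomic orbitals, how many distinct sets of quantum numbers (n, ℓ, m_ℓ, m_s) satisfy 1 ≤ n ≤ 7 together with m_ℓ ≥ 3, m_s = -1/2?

20

Go shell by shell, enumerating (ℓ, m_ℓ) with m_ℓ ≥ 3:
n=4 → 1; n=5 → 3; n=6 → 6; n=7 → 10.
Orbitals: 1 + 3 + 6 + 10 = 20. With m_s fixed to -1/2 there is one state per orbital, so 20 states.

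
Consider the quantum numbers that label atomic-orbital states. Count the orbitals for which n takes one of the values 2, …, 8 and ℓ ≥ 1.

Count contributing orbitals for each principal shell:
n=2 → 3; n=3 → 8; n=4 → 15; n=5 → 24; n=6 → 35; n=7 → 48; n=8 → 63.
Total orbitals: 3 + 8 + 15 + 24 + 35 + 48 + 63 = 196.

196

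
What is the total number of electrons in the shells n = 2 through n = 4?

Shell n has n² orbitals: 2²=4 + 3²=9 + 4²=16 = 29 orbitals.
Two spin states per orbital: 2 × 29 = 58 electrons.

58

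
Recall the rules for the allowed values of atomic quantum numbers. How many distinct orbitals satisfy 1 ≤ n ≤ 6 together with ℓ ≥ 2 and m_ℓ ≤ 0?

40

Work shell by shell — for each n, count the (ℓ, m_ℓ) pairs that satisfy ℓ ≥ 2 and m_ℓ ≤ 0:
n=3 → 3; n=4 → 7; n=5 → 12; n=6 → 18.
Total orbitals: 3 + 7 + 12 + 18 = 40.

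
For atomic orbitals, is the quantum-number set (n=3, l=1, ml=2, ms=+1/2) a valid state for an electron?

Not allowed

The magnetic quantum number must satisfy −l ≤ ml ≤ l. With l = 1, ml can only be -1, 0, 1, so ml = 2 is forbidden.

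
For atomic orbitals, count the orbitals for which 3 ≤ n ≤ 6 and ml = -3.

Work shell by shell — for each n, count the (l, ml) pairs that satisfy ml = -3:
n=4 → 1; n=5 → 2; n=6 → 3.
Total orbitals: 1 + 2 + 3 = 6.

6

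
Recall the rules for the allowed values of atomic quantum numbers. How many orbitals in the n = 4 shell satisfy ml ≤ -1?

6

The n = 4 shell has l = 0 through 3; check each.
Contributions: l=1 → 1; l=2 → 2; l=3 → 3.
Total orbitals: 1 + 2 + 3 = 6.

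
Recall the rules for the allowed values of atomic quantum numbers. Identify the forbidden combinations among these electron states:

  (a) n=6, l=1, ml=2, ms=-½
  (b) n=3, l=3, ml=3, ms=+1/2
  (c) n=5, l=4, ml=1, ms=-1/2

(a) and (b)

(a) has |ml| = 2 > l = 1, violating −l ≤ ml ≤ l.
(b) has l = 3 ≥ n = 3, violating 0 ≤ l ≤ n−1.
The remaining set (c) satisfies all four rules.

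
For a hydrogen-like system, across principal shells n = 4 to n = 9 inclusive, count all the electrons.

542

Shell n has n² orbitals: 4²=16 + 5²=25 + 6²=36 + 7²=49 + 8²=64 + 9²=81 = 271 orbitals.
Two spin states per orbital: 2 × 271 = 542 electrons.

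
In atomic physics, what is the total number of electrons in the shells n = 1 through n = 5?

Shell n has n² orbitals: 1²=1 + 2²=4 + 3²=9 + 4²=16 + 5²=25 = 55 orbitals.
Two spin states per orbital: 2 × 55 = 110 electrons.

110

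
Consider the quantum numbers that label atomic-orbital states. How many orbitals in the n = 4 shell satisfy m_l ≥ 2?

The (l, m_l) pairs meeting m_l ≥ 2 give: l=2 → 1; l=3 → 2.
Total orbitals: 1 + 2 = 3.

3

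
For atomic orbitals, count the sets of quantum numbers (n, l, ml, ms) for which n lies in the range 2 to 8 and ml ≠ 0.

336

Per-shell orbital counts meeting the constraint:
n=2 → 2; n=3 → 6; n=4 → 12; n=5 → 20; n=6 → 30; n=7 → 42; n=8 → 56.
Orbitals: 2 + 6 + 12 + 20 + 30 + 42 + 56 = 168. Including both spin states (ms = ±1/2) gives 2 × 168 = 336 states.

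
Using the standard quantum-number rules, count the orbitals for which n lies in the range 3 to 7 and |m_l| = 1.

Treat each shell separately and count matching orbitals:
n=3 → 4; n=4 → 6; n=5 → 8; n=6 → 10; n=7 → 12.
Total orbitals: 4 + 6 + 8 + 10 + 12 = 40.

40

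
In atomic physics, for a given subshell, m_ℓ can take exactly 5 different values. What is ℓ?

ℓ = 2 (d)

m_ℓ ranges over 2ℓ+1 integers, so 2ℓ+1 = 5 ⇒ ℓ = 2.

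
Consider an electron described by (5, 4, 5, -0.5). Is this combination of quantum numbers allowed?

Invalid

The magnetic quantum number must satisfy −l ≤ ml ≤ l. With l = 4, ml can only be -4, -3, -2, -1, 0, 1, 2, 3, 4, so ml = 5 is forbidden.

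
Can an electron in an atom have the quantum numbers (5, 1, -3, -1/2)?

The magnetic quantum number must satisfy −l ≤ m_l ≤ l. With l = 1, m_l can only be -1, 0, 1, so m_l = -3 is forbidden.

Invalid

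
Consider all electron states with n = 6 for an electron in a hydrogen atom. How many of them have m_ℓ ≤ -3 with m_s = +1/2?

For n = 6, ℓ ranges over 0 … 5.
Contributions: ℓ=3 → 1; ℓ=4 → 2; ℓ=5 → 3.
Orbitals: 1 + 2 + 3 = 6. With m_s fixed to a single value there is one state per orbital, giving 6 states.

6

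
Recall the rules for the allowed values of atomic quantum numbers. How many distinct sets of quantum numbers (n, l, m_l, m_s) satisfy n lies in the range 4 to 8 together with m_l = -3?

30

Go shell by shell, enumerating (l, m_l) with m_l = -3:
n=4 → 1; n=5 → 2; n=6 → 3; n=7 → 4; n=8 → 5.
Orbitals: 1 + 2 + 3 + 4 + 5 = 15. Including both spin states (m_s = ±1/2) gives 2 × 15 = 30 states.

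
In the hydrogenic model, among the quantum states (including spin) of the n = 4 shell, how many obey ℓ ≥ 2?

24

For n = 4, ℓ ranges over 0 … 3.
The (ℓ, m_ℓ) pairs meeting ℓ ≥ 2 give: ℓ=2 → 5; ℓ=3 → 7.
Orbitals: 5 + 7 = 12. Each orbital carries two spin states, so 12 × 2 = 24 states.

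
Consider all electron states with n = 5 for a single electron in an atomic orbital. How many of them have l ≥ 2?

42

Per l-value: l=2 → 5; l=3 → 7; l=4 → 9.
Orbitals: 5 + 7 + 9 = 21. Each orbital carries two spin states, so 21 × 2 = 42 states.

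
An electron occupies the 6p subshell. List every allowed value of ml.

-1, 0, 1

The 6p subshell has l = 1, and ml takes every integer from −l to +l. With l = 1 that gives the 3 values -1, 0, 1.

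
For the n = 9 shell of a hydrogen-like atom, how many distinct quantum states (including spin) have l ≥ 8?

Orbitals with l ≥ 8, by l: l=8 → 17.
Orbitals: 17. Each orbital carries two spin states, so 17 × 2 = 34 states.

34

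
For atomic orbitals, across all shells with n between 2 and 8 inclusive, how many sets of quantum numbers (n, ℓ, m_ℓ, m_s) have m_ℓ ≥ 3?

70

Per-shell orbital counts meeting the constraint:
n=4 → 1; n=5 → 3; n=6 → 6; n=7 → 10; n=8 → 15.
Orbitals: 1 + 3 + 6 + 10 + 15 = 35. Including both spin states (m_s = ±1/2) gives 2 × 35 = 70 states.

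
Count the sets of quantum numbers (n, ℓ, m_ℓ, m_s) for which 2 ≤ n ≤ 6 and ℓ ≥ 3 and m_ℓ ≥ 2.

32

Work shell by shell — for each n, count the (ℓ, m_ℓ) pairs that satisfy ℓ ≥ 3 and m_ℓ ≥ 2:
n=4 → 2; n=5 → 5; n=6 → 9.
Orbitals: 2 + 5 + 9 = 16. Including both spin states (m_s = ±1/2) gives 2 × 16 = 32 states.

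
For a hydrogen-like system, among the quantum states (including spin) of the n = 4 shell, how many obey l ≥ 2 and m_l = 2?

Per l-value: l=2 → 1; l=3 → 1.
Orbitals: 1 + 1 = 2. Each orbital carries two spin states, so 2 × 2 = 4 states.

4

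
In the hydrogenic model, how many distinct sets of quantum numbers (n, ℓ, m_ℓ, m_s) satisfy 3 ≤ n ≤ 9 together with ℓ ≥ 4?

350

Go shell by shell, enumerating (ℓ, m_ℓ) with ℓ ≥ 4:
n=5 → 9; n=6 → 20; n=7 → 33; n=8 → 48; n=9 → 65.
Orbitals: 9 + 20 + 33 + 48 + 65 = 175. Including both spin states (m_s = ±1/2) gives 2 × 175 = 350 states.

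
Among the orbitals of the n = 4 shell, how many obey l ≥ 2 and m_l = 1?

2

Go through l = 0, …, 3 (the values permitted for n = 4).
Per l-value: l=2 → 1; l=3 → 1.
Total orbitals: 1 + 1 = 2.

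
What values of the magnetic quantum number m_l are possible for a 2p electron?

The 2p subshell has l = 1, and m_l takes every integer from −l to +l. With l = 1 that gives the 3 values -1, 0, 1.

-1, 0, 1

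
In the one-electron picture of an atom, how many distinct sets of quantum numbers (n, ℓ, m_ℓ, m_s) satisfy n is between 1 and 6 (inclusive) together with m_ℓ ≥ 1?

Work shell by shell — for each n, count the (ℓ, m_ℓ) pairs that satisfy m_ℓ ≥ 1:
n=2 → 1; n=3 → 3; n=4 → 6; n=5 → 10; n=6 → 15.
Orbitals: 1 + 3 + 6 + 10 + 15 = 35. Including both spin states (m_s = ±1/2) gives 2 × 35 = 70 states.

70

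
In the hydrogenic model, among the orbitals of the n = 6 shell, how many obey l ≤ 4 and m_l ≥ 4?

1

With n = 6 the allowed l are 0, 1, …, 5.
Per l-value: l=4 → 1.
Total orbitals: 1.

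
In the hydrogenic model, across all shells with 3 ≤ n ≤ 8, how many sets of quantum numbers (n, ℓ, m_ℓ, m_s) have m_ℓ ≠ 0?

332

Count contributing orbitals for each principal shell:
n=3 → 6; n=4 → 12; n=5 → 20; n=6 → 30; n=7 → 42; n=8 → 56.
Orbitals: 6 + 12 + 20 + 30 + 42 + 56 = 166. Including both spin states (m_s = ±1/2) gives 2 × 166 = 332 states.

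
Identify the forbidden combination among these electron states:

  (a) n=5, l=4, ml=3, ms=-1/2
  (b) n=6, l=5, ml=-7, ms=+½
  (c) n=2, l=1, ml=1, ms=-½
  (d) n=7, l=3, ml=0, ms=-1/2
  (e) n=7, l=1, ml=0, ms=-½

(b)

(b) has |ml| = 7 > l = 5, violating −l ≤ ml ≤ l.
The remaining sets (a), (c), (d), (e) satisfy all four rules.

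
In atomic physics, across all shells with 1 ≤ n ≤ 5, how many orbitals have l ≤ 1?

17

Count contributing orbitals for each principal shell:
n=1 → 1; n=2 → 4; n=3 → 4; n=4 → 4; n=5 → 4.
Total orbitals: 1 + 4 + 4 + 4 + 4 = 17.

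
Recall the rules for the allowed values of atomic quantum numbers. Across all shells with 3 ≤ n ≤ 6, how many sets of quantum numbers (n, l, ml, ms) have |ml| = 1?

56

Per-shell orbital counts meeting the constraint:
n=3 → 4; n=4 → 6; n=5 → 8; n=6 → 10.
Orbitals: 4 + 6 + 8 + 10 = 28. Including both spin states (ms = ±1/2) gives 2 × 28 = 56 states.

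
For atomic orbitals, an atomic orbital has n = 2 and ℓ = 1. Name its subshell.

ℓ = 1 corresponds to the letter 'p', so the subshell is 2p.

2p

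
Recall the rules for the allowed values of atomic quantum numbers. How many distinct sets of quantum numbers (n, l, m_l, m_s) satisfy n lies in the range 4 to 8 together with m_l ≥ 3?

Treat each shell separately and count matching orbitals:
n=4 → 1; n=5 → 3; n=6 → 6; n=7 → 10; n=8 → 15.
Orbitals: 1 + 3 + 6 + 10 + 15 = 35. Including both spin states (m_s = ±1/2) gives 2 × 35 = 70 states.

70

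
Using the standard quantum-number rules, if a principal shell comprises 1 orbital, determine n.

n² = 1 ⇒ n = 1.

n = 1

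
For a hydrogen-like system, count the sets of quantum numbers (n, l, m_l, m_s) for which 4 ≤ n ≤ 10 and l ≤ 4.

332

Count contributing orbitals for each principal shell:
n=4 → 16; n=5 → 25; n=6 → 25; n=7 → 25; n=8 → 25; n=9 → 25; n=10 → 25.
Orbitals: 16 + 25 + 25 + 25 + 25 + 25 + 25 = 166. Including both spin states (m_s = ±1/2) gives 2 × 166 = 332 states.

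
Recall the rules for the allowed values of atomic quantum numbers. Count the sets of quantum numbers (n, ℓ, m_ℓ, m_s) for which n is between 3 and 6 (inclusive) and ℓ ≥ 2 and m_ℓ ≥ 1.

60

Treat each shell separately and count matching orbitals:
n=3 → 2; n=4 → 5; n=5 → 9; n=6 → 14.
Orbitals: 2 + 5 + 9 + 14 = 30. Including both spin states (m_s = ±1/2) gives 2 × 30 = 60 states.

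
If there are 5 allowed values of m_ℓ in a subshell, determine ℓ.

m_ℓ ranges over 2ℓ+1 integers, so 2ℓ+1 = 5 ⇒ ℓ = 2.

ℓ = 2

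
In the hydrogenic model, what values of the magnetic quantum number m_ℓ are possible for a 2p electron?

-1, 0, 1

The 2p subshell has ℓ = 1, and m_ℓ takes every integer from −ℓ to +ℓ. With ℓ = 1 that gives the 3 values -1, 0, 1.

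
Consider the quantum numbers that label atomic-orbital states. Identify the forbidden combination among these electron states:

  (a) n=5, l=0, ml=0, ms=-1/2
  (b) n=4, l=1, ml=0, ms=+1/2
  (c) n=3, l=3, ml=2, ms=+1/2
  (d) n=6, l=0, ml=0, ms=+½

(c)

(c) has l = 3 ≥ n = 3, violating 0 ≤ l ≤ n−1.
The remaining sets (a), (b), (d) satisfy all four rules.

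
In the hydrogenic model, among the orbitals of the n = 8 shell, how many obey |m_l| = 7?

Contributions: l=7 → 2.
Total orbitals: 2.

2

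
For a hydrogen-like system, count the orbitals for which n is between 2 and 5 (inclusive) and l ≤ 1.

Per-shell orbital counts meeting the constraint:
n=2 → 4; n=3 → 4; n=4 → 4; n=5 → 4.
Total orbitals: 4 + 4 + 4 + 4 = 16.

16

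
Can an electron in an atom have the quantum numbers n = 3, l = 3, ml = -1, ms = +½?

The orbital quantum number must satisfy 0 ≤ l ≤ n−1. With n = 3 the allowed l values are 0, 1, 2, so l = 3 is out of range.

Invalid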